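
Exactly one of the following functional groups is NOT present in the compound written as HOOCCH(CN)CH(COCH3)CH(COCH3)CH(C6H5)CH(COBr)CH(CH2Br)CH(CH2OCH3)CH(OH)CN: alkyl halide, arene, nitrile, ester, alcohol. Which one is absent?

arene: present (CH(C6H5) — pendant –C6H5: benzene ring → arene).
nitrile: present (CH(CN) — pendant –C≡N: nitrile).
alkyl halide: present (CH(CH2Br) — pendant –CH2X: halogen on sp³ carbon → alkyl halide).
alcohol: present (CH(OH) — –OH on an sp³ carbon → alcohol (secondary)).
ester: no segment matches this pattern.

ester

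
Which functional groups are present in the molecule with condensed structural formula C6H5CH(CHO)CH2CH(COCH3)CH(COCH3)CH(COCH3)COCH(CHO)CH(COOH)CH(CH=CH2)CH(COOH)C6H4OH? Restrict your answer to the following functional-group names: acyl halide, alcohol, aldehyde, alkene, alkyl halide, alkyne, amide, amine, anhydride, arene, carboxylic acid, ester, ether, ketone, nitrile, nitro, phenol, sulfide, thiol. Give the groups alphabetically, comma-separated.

aldehyde, alkene, arene, carboxylic acid, ketone, phenol

Reading the structure from left to right:
  C6H5: C6H5– phenyl ring → arene.
  CH(CHO): pendant –CHO: carbonyl C bonded to C and H → aldehyde.
  CH(COCH3): pendant –COCH3: carbonyl C bonded to two carbons → ketone.
  CH(COCH3): pendant –COCH3: carbonyl C bonded to two carbons → ketone.
  CH(COCH3): pendant –COCH3: carbonyl C bonded to two carbons → ketone.
  CO: –C(=O)– with carbon on both sides → ketone.
  CH(CHO): pendant –CHO: carbonyl C bonded to C and H → aldehyde.
  CH(COOH): pendant –COOH: carbonyl C bonded to C and –OH → carboxylic acid.
  CH(CH=CH2): pendant –CH=CH2: C=C double bond → alkene.
  CH(COOH): pendant –COOH: carbonyl C bonded to C and –OH → carboxylic acid.
  C6H4OH: –OH attached directly to an aromatic ring → phenol (not alcohol); the ring itself is an arene.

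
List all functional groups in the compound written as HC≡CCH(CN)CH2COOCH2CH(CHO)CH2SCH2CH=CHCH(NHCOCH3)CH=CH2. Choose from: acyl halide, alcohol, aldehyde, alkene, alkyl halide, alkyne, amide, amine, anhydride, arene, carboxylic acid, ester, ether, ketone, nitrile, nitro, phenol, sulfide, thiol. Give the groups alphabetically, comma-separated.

C≡C triple bond → alkyne.
pendant –C≡N: nitrile.
–C(=O)–O–C with C on the carbonyl side → ester.
pendant –CHO: carbonyl C bonded to C and H → aldehyde.
C–S–C linkage → sulfide (thioether).
C=C double bond → alkene.
pendant –NHC(=O)CH3: N bonded to a carbonyl → amide (not amine).
C=C double bond → alkene.

aldehyde, alkene, alkyne, amide, ester, nitrile, sulfide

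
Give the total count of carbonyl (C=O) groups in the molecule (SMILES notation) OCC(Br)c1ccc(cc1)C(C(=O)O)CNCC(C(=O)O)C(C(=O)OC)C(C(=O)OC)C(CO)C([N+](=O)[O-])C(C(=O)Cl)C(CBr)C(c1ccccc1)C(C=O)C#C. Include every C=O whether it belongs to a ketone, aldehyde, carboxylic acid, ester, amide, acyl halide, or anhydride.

6

CH(COOH): carboxylic acid, 1 C=O (running total 1).
CH(COOH): carboxylic acid, 1 C=O (running total 2).
CH(COOCH3): ester, 1 C=O (running total 3).
CH(COOCH3): ester, 1 C=O (running total 4).
CH(COCl): acyl halide, 1 C=O (running total 5).
CH(CHO): aldehyde, 1 C=O (running total 6).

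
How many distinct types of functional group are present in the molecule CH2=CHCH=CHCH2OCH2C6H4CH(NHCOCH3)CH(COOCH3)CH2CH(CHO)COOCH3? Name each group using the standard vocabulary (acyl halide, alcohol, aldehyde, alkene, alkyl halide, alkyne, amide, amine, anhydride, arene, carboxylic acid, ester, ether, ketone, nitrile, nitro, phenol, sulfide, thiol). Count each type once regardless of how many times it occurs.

C=C double bond → alkene.
C=C double bond → alkene.
C–O–C with sp³ carbons on both sides and no adjacent C=O → ether.
para-disubstituted benzene ring → arene.
pendant –NHC(=O)CH3: N bonded to a carbonyl → amide (not amine).
pendant –COOCH3: carbonyl C bonded to C and –OCH3 → ester.
pendant –CHO: carbonyl C bonded to C and H → aldehyde.
–C(=O)OCH3: carbonyl C bonded to C and to –OCH3 → ester (not ketone + ether).
Distinct types present: aldehyde, alkene, amide, arene, ester, ether.

6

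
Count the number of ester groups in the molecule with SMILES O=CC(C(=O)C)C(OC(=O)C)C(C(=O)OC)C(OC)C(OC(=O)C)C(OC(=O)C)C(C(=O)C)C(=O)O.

terminal –CHO: carbonyl C bonded to H and C → aldehyde.
pendant –COCH3: carbonyl C bonded to two carbons → ketone.
pendant –OC(=O)CH3: an acyloxy group → ester.
pendant –COOCH3: carbonyl C bonded to C and –OCH3 → ester.
pendant –OCH3: C–O–C with sp³ C, no adjacent C=O → ether.
pendant –OC(=O)CH3: an acyloxy group → ester.
pendant –OC(=O)CH3: an acyloxy group → ester.
pendant –COCH3: carbonyl C bonded to two carbons → ketone.
–COOH: carbonyl C bonded to –OH and C → carboxylic acid (the –OH is not a separate alcohol).
Ester appears at: CH(OCOCH3), CH(COOCH3), CH(OCOCH3), CH(OCOCH3) → 4.

4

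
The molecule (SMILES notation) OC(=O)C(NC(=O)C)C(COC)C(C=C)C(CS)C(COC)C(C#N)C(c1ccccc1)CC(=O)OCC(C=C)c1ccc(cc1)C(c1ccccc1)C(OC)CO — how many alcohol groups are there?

1

Taking each segment in turn:
  HOOC: –COOH: carbonyl C bonded to –OH and C → carboxylic acid (the –OH is not a separate alcohol).
  CH(NHCOCH3): pendant –NHC(=O)CH3: N bonded to a carbonyl → amide (not amine).
  CH(CH2OCH3): pendant –CH2OCH3: C–O–C linkage → ether.
  CH(CH=CH2): pendant –CH=CH2: C=C double bond → alkene.
  CH(CH2SH): pendant –CH2SH → thiol.
  CH(CH2OCH3): pendant –CH2OCH3: C–O–C linkage → ether.
  CH(CN): pendant –C≡N: nitrile.
  CH(C6H5): pendant –C6H5: benzene ring → arene.
  CH2COOCH2: –C(=O)–O–C with C on the carbonyl side → ester.
  CH(CH=CH2): pendant –CH=CH2: C=C double bond → alkene.
  C6H4: para-disubstituted benzene ring → arene.
  CH(C6H5): pendant –C6H5: benzene ring → arene.
  CH(OCH3): pendant –OCH3: C–O–C with sp³ C, no adjacent C=O → ether.
  CH2OH: –OH on an sp³ carbon → alcohol.
Alcohol appears at: CH2OH → 1.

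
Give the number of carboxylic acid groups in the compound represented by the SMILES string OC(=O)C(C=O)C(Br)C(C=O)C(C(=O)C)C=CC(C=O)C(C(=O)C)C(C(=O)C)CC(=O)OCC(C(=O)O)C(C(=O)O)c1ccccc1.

3

Reading the structure from left to right:
  HOOC: –COOH: carbonyl C bonded to –OH and C → carboxylic acid (the –OH is not a separate alcohol).
  CH(CHO): pendant –CHO: carbonyl C bonded to C and H → aldehyde.
  CH(Br): halogen on an sp³ carbon → alkyl halide.
  CH(CHO): pendant –CHO: carbonyl C bonded to C and H → aldehyde.
  CH(COCH3): pendant –COCH3: carbonyl C bonded to two carbons → ketone.
  CH=CH: C=C double bond → alkene.
  CH(CHO): pendant –CHO: carbonyl C bonded to C and H → aldehyde.
  CH(COCH3): pendant –COCH3: carbonyl C bonded to two carbons → ketone.
  CH(COCH3): pendant –COCH3: carbonyl C bonded to two carbons → ketone.
  CH2COOCH2: –C(=O)–O–C with C on the carbonyl side → ester.
  CH(COOH): pendant –COOH: carbonyl C bonded to C and –OH → carboxylic acid.
  CH(COOH): pendant –COOH: carbonyl C bonded to C and –OH → carboxylic acid.
  C6H5: –C6H5 phenyl ring → arene.
Carboxylic acid appears at: HOOC, CH(COOH), CH(COOH) → 3.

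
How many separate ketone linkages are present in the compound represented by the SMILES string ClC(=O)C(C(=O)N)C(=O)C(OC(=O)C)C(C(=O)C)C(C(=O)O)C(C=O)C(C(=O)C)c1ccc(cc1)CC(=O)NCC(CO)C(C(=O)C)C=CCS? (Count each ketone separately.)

4

–C(=O)Cl: carbonyl C bonded to C and to a halogen → acyl halide (not alkyl halide).
pendant –CONH2: carbonyl C bonded to C and N → amide.
–C(=O)– with carbon on both sides → ketone.
pendant –OC(=O)CH3: an acyloxy group → ester.
pendant –COCH3: carbonyl C bonded to two carbons → ketone.
pendant –COOH: carbonyl C bonded to C and –OH → carboxylic acid.
pendant –CHO: carbonyl C bonded to C and H → aldehyde.
pendant –COCH3: carbonyl C bonded to two carbons → ketone.
para-disubstituted benzene ring → arene.
–C(=O)–N– linkage → amide (the N is not an amine).
pendant –CH2OH on an sp³ backbone C → alcohol.
pendant –COCH3: carbonyl C bonded to two carbons → ketone.
C=C double bond → alkene.
–SH on an sp³ carbon → thiol.
Ketone appears at: CO, CH(COCH3), CH(COCH3), CH(COCH3) → 4.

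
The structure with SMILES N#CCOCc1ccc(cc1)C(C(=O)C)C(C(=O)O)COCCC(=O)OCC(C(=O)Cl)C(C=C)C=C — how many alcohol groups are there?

0

N≡C–: carbon triple-bonded to nitrogen → nitrile.
C–O–C with sp³ carbons on both sides and no adjacent C=O → ether.
para-disubstituted benzene ring → arene.
pendant –COCH3: carbonyl C bonded to two carbons → ketone.
pendant –COOH: carbonyl C bonded to C and –OH → carboxylic acid.
C–O–C with sp³ carbons on both sides and no adjacent C=O → ether.
–C(=O)–O–C with C on the carbonyl side → ester.
pendant –C(=O)X: carbonyl C bonded to C and halogen → acyl halide.
pendant –CH=CH2: C=C double bond → alkene.
C=C double bond → alkene.
No segment is a alcohol: CH2OCH2 is ether, not alcohol; CH(COCH3) is ketone, not alcohol; CH(COOH) is carboxylic acid, not alcohol. → 0.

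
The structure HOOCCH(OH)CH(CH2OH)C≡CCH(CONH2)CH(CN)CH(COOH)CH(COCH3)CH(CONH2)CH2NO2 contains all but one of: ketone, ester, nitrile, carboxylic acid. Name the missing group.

ester

nitrile: present (CH(CN) — pendant –C≡N: nitrile).
ketone: present (CH(COCH3) — pendant –COCH3: carbonyl C bonded to two carbons → ketone).
carboxylic acid: present (HOOC — –COOH: carbonyl C bonded to –OH and C → carboxylic acid (the –OH is not a separate alcohol)).
ester: no segment matches this pattern.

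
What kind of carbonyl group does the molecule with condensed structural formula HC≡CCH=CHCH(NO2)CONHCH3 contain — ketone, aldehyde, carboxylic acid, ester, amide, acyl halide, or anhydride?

The carbonyl is in the CONHCH3 segment: –C(=O)NHCH3: carbonyl C bonded to C and to N → amide (the N is not an amine).

amide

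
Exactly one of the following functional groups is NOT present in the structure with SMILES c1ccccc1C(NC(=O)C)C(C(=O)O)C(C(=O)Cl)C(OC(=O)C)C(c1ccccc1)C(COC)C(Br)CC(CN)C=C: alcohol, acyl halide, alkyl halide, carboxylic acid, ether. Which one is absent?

alcohol

carboxylic acid: present (CH(COOH) — pendant –COOH: carbonyl C bonded to C and –OH → carboxylic acid).
ether: present (CH(CH2OCH3) — pendant –CH2OCH3: C–O–C linkage → ether).
alkyl halide: present (CH(Br) — halogen on an sp³ carbon → alkyl halide).
acyl halide: present (CH(COCl) — pendant –C(=O)X: carbonyl C bonded to C and halogen → acyl halide).
alcohol: absent. In CH(COOH), the –OH sits on a carbonyl carbon, making it part of a carboxylic acid, not an alcohol.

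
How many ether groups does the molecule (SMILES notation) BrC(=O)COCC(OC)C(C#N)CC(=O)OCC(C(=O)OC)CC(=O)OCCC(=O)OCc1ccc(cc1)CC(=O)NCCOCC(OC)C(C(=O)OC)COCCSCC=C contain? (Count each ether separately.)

–C(=O)Br: carbonyl C bonded to C and to a halogen → acyl halide (not alkyl halide).
C–O–C with sp³ carbons on both sides and no adjacent C=O → ether.
pendant –OCH3: C–O–C with sp³ C, no adjacent C=O → ether.
pendant –C≡N: nitrile.
–C(=O)–O–C with C on the carbonyl side → ester.
pendant –COOCH3: carbonyl C bonded to C and –OCH3 → ester.
–C(=O)–O–C with C on the carbonyl side → ester.
–C(=O)–O–C with C on the carbonyl side → ester.
para-disubstituted benzene ring → arene.
–C(=O)–N– linkage → amide (the N is not an amine).
C–O–C with sp³ carbons on both sides and no adjacent C=O → ether.
pendant –OCH3: C–O–C with sp³ C, no adjacent C=O → ether.
pendant –COOCH3: carbonyl C bonded to C and –OCH3 → ester.
C–O–C with sp³ carbons on both sides and no adjacent C=O → ether.
C–S–C linkage → sulfide (thioether).
C=C double bond → alkene.
Ether appears at: CH2OCH2, CH(OCH3), CH2OCH2, CH(OCH3), CH2OCH2 → 5.

5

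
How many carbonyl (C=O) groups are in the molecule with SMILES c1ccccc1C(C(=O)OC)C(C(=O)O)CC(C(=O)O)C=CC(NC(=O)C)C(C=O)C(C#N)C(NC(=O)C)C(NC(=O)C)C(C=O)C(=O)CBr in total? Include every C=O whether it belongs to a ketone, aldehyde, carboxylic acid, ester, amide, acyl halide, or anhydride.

CH(COOCH3): ester, 1 C=O (running total 1).
CH(COOH): carboxylic acid, 1 C=O (running total 2).
CH(COOH): carboxylic acid, 1 C=O (running total 3).
CH(NHCOCH3): amide, 1 C=O (running total 4).
CH(CHO): aldehyde, 1 C=O (running total 5).
CH(NHCOCH3): amide, 1 C=O (running total 6).
CH(NHCOCH3): amide, 1 C=O (running total 7).
CH(CHO): aldehyde, 1 C=O (running total 8).
CO: ketone, 1 C=O (running total 9).

9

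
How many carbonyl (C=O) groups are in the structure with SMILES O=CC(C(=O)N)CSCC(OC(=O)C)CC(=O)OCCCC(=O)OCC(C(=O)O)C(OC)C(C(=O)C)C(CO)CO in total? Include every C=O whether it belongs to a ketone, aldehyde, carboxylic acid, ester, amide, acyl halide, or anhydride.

7

OHC: aldehyde, 1 C=O (running total 1).
CH(CONH2): amide, 1 C=O (running total 2).
CH(OCOCH3): ester, 1 C=O (running total 3).
CH2COOCH2: ester, 1 C=O (running total 4).
CH2COOCH2: ester, 1 C=O (running total 5).
CH(COOH): carboxylic acid, 1 C=O (running total 6).
CH(COCH3): ketone, 1 C=O (running total 7).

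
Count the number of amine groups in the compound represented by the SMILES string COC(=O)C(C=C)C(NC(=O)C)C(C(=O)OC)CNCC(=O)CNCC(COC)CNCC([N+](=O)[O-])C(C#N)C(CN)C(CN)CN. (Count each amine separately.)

Working along the chain:
  CH3OOC: CH3O–C(=O)–: carbonyl C bonded to C and to –OCH3 → ester (not ketone + ether).
  CH(CH=CH2): pendant –CH=CH2: C=C double bond → alkene.
  CH(NHCOCH3): pendant –NHC(=O)CH3: N bonded to a carbonyl → amide (not amine).
  CH(COOCH3): pendant –COOCH3: carbonyl C bonded to C and –OCH3 → ester.
  CH2NHCH2: C–N–C with sp³ carbons and no adjacent C=O → amine (secondary).
  CO: –C(=O)– with carbon on both sides → ketone.
  CH2NHCH2: C–N–C with sp³ carbons and no adjacent C=O → amine (secondary).
  CH(CH2OCH3): pendant –CH2OCH3: C–O–C linkage → ether.
  CH2NHCH2: C–N–C with sp³ carbons and no adjacent C=O → amine (secondary).
  CH(NO2): –NO2 on an sp³ carbon → nitro (the N=O is not a carbonyl).
  CH(CN): pendant –C≡N: nitrile.
  CH(CH2NH2): pendant –CH2NH2: N on sp³ C, no adjacent C=O → amine.
  CH(CH2NH2): pendant –CH2NH2: N on sp³ C, no adjacent C=O → amine.
  CH2NH2: –NH2 on an sp³ carbon with no adjacent C=O → amine.
Amine appears at: CH2NHCH2, CH2NHCH2, CH2NHCH2, CH(CH2NH2), CH(CH2NH2), CH2NH2 → 6.

6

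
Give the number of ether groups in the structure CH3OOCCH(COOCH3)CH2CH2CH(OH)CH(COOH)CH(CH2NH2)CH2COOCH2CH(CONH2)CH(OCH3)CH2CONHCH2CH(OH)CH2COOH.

1

CH3O–C(=O)–: carbonyl C bonded to C and to –OCH3 → ester (not ketone + ether).
pendant –COOCH3: carbonyl C bonded to C and –OCH3 → ester.
–OH on an sp³ carbon → alcohol (secondary).
pendant –COOH: carbonyl C bonded to C and –OH → carboxylic acid.
pendant –CH2NH2: N on sp³ C, no adjacent C=O → amine.
–C(=O)–O–C with C on the carbonyl side → ester.
pendant –CONH2: carbonyl C bonded to C and N → amide.
pendant –OCH3: C–O–C with sp³ C, no adjacent C=O → ether.
–C(=O)–N– linkage → amide (the N is not an amine).
–OH on an sp³ carbon → alcohol (secondary).
–COOH: carbonyl C bonded to –OH and C → carboxylic acid (the –OH is not a separate alcohol).
Ether appears at: CH(OCH3) → 1.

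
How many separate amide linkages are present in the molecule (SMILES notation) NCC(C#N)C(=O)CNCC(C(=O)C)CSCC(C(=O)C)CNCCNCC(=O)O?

0

Reading the structure from left to right:
  H2NCH2: –NH2 on an sp³ carbon with no adjacent C=O → amine.
  CH(CN): pendant –C≡N: nitrile.
  CO: –C(=O)– with carbon on both sides → ketone.
  CH2NHCH2: C–N–C with sp³ carbons and no adjacent C=O → amine (secondary).
  CH(COCH3): pendant –COCH3: carbonyl C bonded to two carbons → ketone.
  CH2SCH2: C–S–C linkage → sulfide (thioether).
  CH(COCH3): pendant –COCH3: carbonyl C bonded to two carbons → ketone.
  CH2NHCH2: C–N–C with sp³ carbons and no adjacent C=O → amine (secondary).
  CH2NHCH2: C–N–C with sp³ carbons and no adjacent C=O → amine (secondary).
  COOH: –COOH: carbonyl C bonded to –OH and C → carboxylic acid (the –OH is not a separate alcohol).
No segment is a amide: H2NCH2 is amine, not amide; CH2NHCH2 is amine, not amide; CH2NHCH2 is amine, not amide. → 0.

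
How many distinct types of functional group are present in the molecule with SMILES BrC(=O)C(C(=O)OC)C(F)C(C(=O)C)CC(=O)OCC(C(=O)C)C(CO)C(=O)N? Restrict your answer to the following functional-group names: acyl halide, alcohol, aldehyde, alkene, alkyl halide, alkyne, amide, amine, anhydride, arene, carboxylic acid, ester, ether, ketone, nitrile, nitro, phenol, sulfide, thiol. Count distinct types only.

6

Reading the structure from left to right:
  BrCO: –C(=O)Br: carbonyl C bonded to C and to a halogen → acyl halide (not alkyl halide).
  CH(COOCH3): pendant –COOCH3: carbonyl C bonded to C and –OCH3 → ester.
  CH(F): halogen on an sp³ carbon → alkyl halide.
  CH(COCH3): pendant –COCH3: carbonyl C bonded to two carbons → ketone.
  CH2COOCH2: –C(=O)–O–C with C on the carbonyl side → ester.
  CH(COCH3): pendant –COCH3: carbonyl C bonded to two carbons → ketone.
  CH(CH2OH): pendant –CH2OH on an sp³ backbone C → alcohol.
  CONH2: –C(=O)NH2: carbonyl C bonded to C and to N → amide (the N is not a separate amine).
Distinct types present: acyl halide, alcohol, alkyl halide, amide, ester, ketone.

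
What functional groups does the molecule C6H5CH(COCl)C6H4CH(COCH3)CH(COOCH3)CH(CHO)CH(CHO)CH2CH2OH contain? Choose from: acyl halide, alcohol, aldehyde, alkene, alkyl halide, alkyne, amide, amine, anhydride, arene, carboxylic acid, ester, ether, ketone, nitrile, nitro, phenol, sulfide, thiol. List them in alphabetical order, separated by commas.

Reading the structure from left to right:
  C6H5: C6H5– phenyl ring → arene.
  CH(COCl): pendant –C(=O)X: carbonyl C bonded to C and halogen → acyl halide.
  C6H4: para-disubstituted benzene ring → arene.
  CH(COCH3): pendant –COCH3: carbonyl C bonded to two carbons → ketone.
  CH(COOCH3): pendant –COOCH3: carbonyl C bonded to C and –OCH3 → ester.
  CH(CHO): pendant –CHO: carbonyl C bonded to C and H → aldehyde.
  CH(CHO): pendant –CHO: carbonyl C bonded to C and H → aldehyde.
  CH2OH: –OH on an sp³ carbon → alcohol.

acyl halide, alcohol, aldehyde, arene, ester, ketone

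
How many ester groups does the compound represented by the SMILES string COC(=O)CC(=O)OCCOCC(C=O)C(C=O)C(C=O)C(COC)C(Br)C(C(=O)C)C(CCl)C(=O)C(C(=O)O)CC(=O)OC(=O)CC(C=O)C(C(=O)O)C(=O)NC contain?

Working along the chain:
  CH3OOC: CH3O–C(=O)–: carbonyl C bonded to C and to –OCH3 → ester (not ketone + ether).
  CH2COOCH2: –C(=O)–O–C with C on the carbonyl side → ester.
  CH2OCH2: C–O–C with sp³ carbons on both sides and no adjacent C=O → ether.
  CH(CHO): pendant –CHO: carbonyl C bonded to C and H → aldehyde.
  CH(CHO): pendant –CHO: carbonyl C bonded to C and H → aldehyde.
  CH(CHO): pendant –CHO: carbonyl C bonded to C and H → aldehyde.
  CH(CH2OCH3): pendant –CH2OCH3: C–O–C linkage → ether.
  CH(Br): halogen on an sp³ carbon → alkyl halide.
  CH(COCH3): pendant –COCH3: carbonyl C bonded to two carbons → ketone.
  CH(CH2Cl): pendant –CH2X: halogen on sp³ carbon → alkyl halide.
  CO: –C(=O)– with carbon on both sides → ketone.
  CH(COOH): pendant –COOH: carbonyl C bonded to C and –OH → carboxylic acid.
  CH2CO-O-COCH2: two acyl groups sharing one oxygen, –C(=O)–O–C(=O)– → anhydride.
  CH(CHO): pendant –CHO: carbonyl C bonded to C and H → aldehyde.
  CH(COOH): pendant –COOH: carbonyl C bonded to C and –OH → carboxylic acid.
  CONHCH3: –C(=O)NHCH3: carbonyl C bonded to C and to N → amide (the N is not an amine).
Ester appears at: CH3OOC, CH2COOCH2 → 2.

2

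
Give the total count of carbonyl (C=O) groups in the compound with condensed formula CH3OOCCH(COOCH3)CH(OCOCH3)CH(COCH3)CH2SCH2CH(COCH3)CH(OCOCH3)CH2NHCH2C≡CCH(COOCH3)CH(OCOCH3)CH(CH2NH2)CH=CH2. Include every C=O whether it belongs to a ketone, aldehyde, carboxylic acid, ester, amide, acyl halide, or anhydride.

CH3OOC: ester, 1 C=O (running total 1).
CH(COOCH3): ester, 1 C=O (running total 2).
CH(OCOCH3): ester, 1 C=O (running total 3).
CH(COCH3): ketone, 1 C=O (running total 4).
CH(COCH3): ketone, 1 C=O (running total 5).
CH(OCOCH3): ester, 1 C=O (running total 6).
CH(COOCH3): ester, 1 C=O (running total 7).
CH(OCOCH3): ester, 1 C=O (running total 8).

8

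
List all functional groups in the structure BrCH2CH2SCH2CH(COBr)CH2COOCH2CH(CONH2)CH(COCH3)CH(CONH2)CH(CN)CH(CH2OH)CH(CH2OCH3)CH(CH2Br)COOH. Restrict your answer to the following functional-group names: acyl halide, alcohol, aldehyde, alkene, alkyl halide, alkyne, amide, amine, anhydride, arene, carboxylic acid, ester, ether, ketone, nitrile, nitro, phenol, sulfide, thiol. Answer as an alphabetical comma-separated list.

acyl halide, alcohol, alkyl halide, amide, carboxylic acid, ester, ether, ketone, nitrile, sulfide

halogen on an sp³ carbon → alkyl halide.
C–S–C linkage → sulfide (thioether).
pendant –C(=O)X: carbonyl C bonded to C and halogen → acyl halide.
–C(=O)–O–C with C on the carbonyl side → ester.
pendant –CONH2: carbonyl C bonded to C and N → amide.
pendant –COCH3: carbonyl C bonded to two carbons → ketone.
pendant –CONH2: carbonyl C bonded to C and N → amide.
pendant –C≡N: nitrile.
pendant –CH2OH on an sp³ backbone C → alcohol.
pendant –CH2OCH3: C–O–C linkage → ether.
pendant –CH2X: halogen on sp³ carbon → alkyl halide.
–COOH: carbonyl C bonded to –OH and C → carboxylic acid (the –OH is not a separate alcohol).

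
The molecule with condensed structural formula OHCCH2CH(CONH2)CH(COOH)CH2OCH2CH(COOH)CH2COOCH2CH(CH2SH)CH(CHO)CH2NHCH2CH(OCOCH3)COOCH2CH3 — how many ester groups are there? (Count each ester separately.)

Reading the structure from left to right:
  OHC: terminal –CHO: carbonyl C bonded to H and C → aldehyde.
  CH(CONH2): pendant –CONH2: carbonyl C bonded to C and N → amide.
  CH(COOH): pendant –COOH: carbonyl C bonded to C and –OH → carboxylic acid.
  CH2OCH2: C–O–C with sp³ carbons on both sides and no adjacent C=O → ether.
  CH(COOH): pendant –COOH: carbonyl C bonded to C and –OH → carboxylic acid.
  CH2COOCH2: –C(=O)–O–C with C on the carbonyl side → ester.
  CH(CH2SH): pendant –CH2SH → thiol.
  CH(CHO): pendant –CHO: carbonyl C bonded to C and H → aldehyde.
  CH2NHCH2: C–N–C with sp³ carbons and no adjacent C=O → amine (secondary).
  CH(OCOCH3): pendant –OC(=O)CH3: an acyloxy group → ester.
  COOCH2CH3: –C(=O)OCH2CH3: carbonyl C bonded to C and to –OEt → ester.
Ester appears at: CH2COOCH2, CH(OCOCH3), COOCH2CH3 → 3.

3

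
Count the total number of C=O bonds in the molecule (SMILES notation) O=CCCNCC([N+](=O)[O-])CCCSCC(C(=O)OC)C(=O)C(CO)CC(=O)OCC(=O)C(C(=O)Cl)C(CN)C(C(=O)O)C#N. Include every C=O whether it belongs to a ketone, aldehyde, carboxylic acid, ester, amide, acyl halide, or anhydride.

OHC: aldehyde, 1 C=O (running total 1).
CH(COOCH3): ester, 1 C=O (running total 2).
CO: ketone, 1 C=O (running total 3).
CH2COOCH2: ester, 1 C=O (running total 4).
CO: ketone, 1 C=O (running total 5).
CH(COCl): acyl halide, 1 C=O (running total 6).
CH(COOH): carboxylic acid, 1 C=O (running total 7).

7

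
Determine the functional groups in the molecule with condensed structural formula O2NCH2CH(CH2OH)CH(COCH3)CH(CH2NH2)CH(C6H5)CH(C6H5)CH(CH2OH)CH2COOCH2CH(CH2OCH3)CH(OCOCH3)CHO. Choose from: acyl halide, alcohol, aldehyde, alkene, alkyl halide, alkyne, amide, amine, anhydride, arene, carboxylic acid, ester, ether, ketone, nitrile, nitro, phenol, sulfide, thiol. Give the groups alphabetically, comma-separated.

–NO2 on carbon → nitro group.
pendant –CH2OH on an sp³ backbone C → alcohol.
pendant –COCH3: carbonyl C bonded to two carbons → ketone.
pendant –CH2NH2: N on sp³ C, no adjacent C=O → amine.
pendant –C6H5: benzene ring → arene.
pendant –C6H5: benzene ring → arene.
pendant –CH2OH on an sp³ backbone C → alcohol.
–C(=O)–O–C with C on the carbonyl side → ester.
pendant –CH2OCH3: C–O–C linkage → ether.
pendant –OC(=O)CH3: an acyloxy group → ester.
terminal –CHO: carbonyl C bonded to H and C → aldehyde.

alcohol, aldehyde, amine, arene, ester, ether, ketone, nitro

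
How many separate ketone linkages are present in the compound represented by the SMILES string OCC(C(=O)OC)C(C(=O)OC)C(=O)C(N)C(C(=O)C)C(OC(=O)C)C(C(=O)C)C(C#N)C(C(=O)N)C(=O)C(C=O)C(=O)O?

4

HO– on an sp³ carbon → alcohol.
pendant –COOCH3: carbonyl C bonded to C and –OCH3 → ester.
pendant –COOCH3: carbonyl C bonded to C and –OCH3 → ester.
–C(=O)– with carbon on both sides → ketone.
–NH2 on an sp³ carbon with no adjacent C=O → amine.
pendant –COCH3: carbonyl C bonded to two carbons → ketone.
pendant –OC(=O)CH3: an acyloxy group → ester.
pendant –COCH3: carbonyl C bonded to two carbons → ketone.
pendant –C≡N: nitrile.
pendant –CONH2: carbonyl C bonded to C and N → amide.
–C(=O)– with carbon on both sides → ketone.
pendant –CHO: carbonyl C bonded to C and H → aldehyde.
–COOH: carbonyl C bonded to –OH and C → carboxylic acid (the –OH is not a separate alcohol).
Ketone appears at: CO, CH(COCH3), CH(COCH3), CO → 4.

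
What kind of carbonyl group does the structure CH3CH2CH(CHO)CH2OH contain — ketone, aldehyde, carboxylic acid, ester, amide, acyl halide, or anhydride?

aldehyde

The carbonyl is in the CH(CHO) segment: pendant –CHO: carbonyl C bonded to C and H → aldehyde.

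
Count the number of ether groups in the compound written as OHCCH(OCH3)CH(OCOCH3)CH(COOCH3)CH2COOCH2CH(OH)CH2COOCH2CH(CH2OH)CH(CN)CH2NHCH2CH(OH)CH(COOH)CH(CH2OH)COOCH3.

1

Working along the chain:
  OHC: terminal –CHO: carbonyl C bonded to H and C → aldehyde.
  CH(OCH3): pendant –OCH3: C–O–C with sp³ C, no adjacent C=O → ether.
  CH(OCOCH3): pendant –OC(=O)CH3: an acyloxy group → ester.
  CH(COOCH3): pendant –COOCH3: carbonyl C bonded to C and –OCH3 → ester.
  CH2COOCH2: –C(=O)–O–C with C on the carbonyl side → ester.
  CH(OH): –OH on an sp³ carbon → alcohol (secondary).
  CH2COOCH2: –C(=O)–O–C with C on the carbonyl side → ester.
  CH(CH2OH): pendant –CH2OH on an sp³ backbone C → alcohol.
  CH(CN): pendant –C≡N: nitrile.
  CH2NHCH2: C–N–C with sp³ carbons and no adjacent C=O → amine (secondary).
  CH(OH): –OH on an sp³ carbon → alcohol (secondary).
  CH(COOH): pendant –COOH: carbonyl C bonded to C and –OH → carboxylic acid.
  CH(CH2OH): pendant –CH2OH on an sp³ backbone C → alcohol.
  COOCH3: –C(=O)OCH3: carbonyl C bonded to C and to –OCH3 → ester (not ketone + ether).
Ether appears at: CH(OCH3) → 1.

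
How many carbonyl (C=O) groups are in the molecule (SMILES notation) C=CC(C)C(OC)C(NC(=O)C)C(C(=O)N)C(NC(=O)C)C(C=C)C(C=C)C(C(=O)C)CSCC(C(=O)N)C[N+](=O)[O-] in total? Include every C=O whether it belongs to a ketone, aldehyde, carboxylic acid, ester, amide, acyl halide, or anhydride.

5

CH(NHCOCH3): amide, 1 C=O (running total 1).
CH(CONH2): amide, 1 C=O (running total 2).
CH(NHCOCH3): amide, 1 C=O (running total 3).
CH(COCH3): ketone, 1 C=O (running total 4).
CH(CONH2): amide, 1 C=O (running total 5).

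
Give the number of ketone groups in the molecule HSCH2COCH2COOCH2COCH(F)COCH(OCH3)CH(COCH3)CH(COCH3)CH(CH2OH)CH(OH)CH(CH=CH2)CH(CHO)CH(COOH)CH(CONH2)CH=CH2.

–SH on an sp³ carbon → thiol.
–C(=O)– with carbon on both sides → ketone.
–C(=O)–O–C with C on the carbonyl side → ester.
–C(=O)– with carbon on both sides → ketone.
halogen on an sp³ carbon → alkyl halide.
–C(=O)– with carbon on both sides → ketone.
pendant –OCH3: C–O–C with sp³ C, no adjacent C=O → ether.
pendant –COCH3: carbonyl C bonded to two carbons → ketone.
pendant –COCH3: carbonyl C bonded to two carbons → ketone.
pendant –CH2OH on an sp³ backbone C → alcohol.
–OH on an sp³ carbon → alcohol (secondary).
pendant –CH=CH2: C=C double bond → alkene.
pendant –CHO: carbonyl C bonded to C and H → aldehyde.
pendant –COOH: carbonyl C bonded to C and –OH → carboxylic acid.
pendant –CONH2: carbonyl C bonded to C and N → amide.
C=C double bond → alkene.
Ketone appears at: CO, CO, CO, CH(COCH3), CH(COCH3) → 5.

5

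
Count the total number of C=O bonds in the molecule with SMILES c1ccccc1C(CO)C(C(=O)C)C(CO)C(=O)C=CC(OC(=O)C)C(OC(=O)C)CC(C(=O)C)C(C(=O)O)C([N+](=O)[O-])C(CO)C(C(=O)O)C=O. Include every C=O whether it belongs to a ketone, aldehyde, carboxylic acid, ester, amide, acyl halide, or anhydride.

8

CH(COCH3): ketone, 1 C=O (running total 1).
CO: ketone, 1 C=O (running total 2).
CH(OCOCH3): ester, 1 C=O (running total 3).
CH(OCOCH3): ester, 1 C=O (running total 4).
CH(COCH3): ketone, 1 C=O (running total 5).
CH(COOH): carboxylic acid, 1 C=O (running total 6).
CH(COOH): carboxylic acid, 1 C=O (running total 7).
CHO: aldehyde, 1 C=O (running total 8).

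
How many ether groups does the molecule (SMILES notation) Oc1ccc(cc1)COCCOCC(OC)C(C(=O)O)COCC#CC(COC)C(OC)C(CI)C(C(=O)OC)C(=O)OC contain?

Taking each segment in turn:
  HOC6H4: –OH attached directly to an aromatic ring → phenol (not alcohol); the ring itself is an arene.
  CH2OCH2: C–O–C with sp³ carbons on both sides and no adjacent C=O → ether.
  CH2OCH2: C–O–C with sp³ carbons on both sides and no adjacent C=O → ether.
  CH(OCH3): pendant –OCH3: C–O–C with sp³ C, no adjacent C=O → ether.
  CH(COOH): pendant –COOH: carbonyl C bonded to C and –OH → carboxylic acid.
  CH2OCH2: C–O–C with sp³ carbons on both sides and no adjacent C=O → ether.
  C≡C: C≡C triple bond → alkyne.
  CH(CH2OCH3): pendant –CH2OCH3: C–O–C linkage → ether.
  CH(OCH3): pendant –OCH3: C–O–C with sp³ C, no adjacent C=O → ether.
  CH(CH2I): pendant –CH2X: halogen on sp³ carbon → alkyl halide.
  CH(COOCH3): pendant –COOCH3: carbonyl C bonded to C and –OCH3 → ester.
  COOCH3: –C(=O)OCH3: carbonyl C bonded to C and to –OCH3 → ester (not ketone + ether).
Ether appears at: CH2OCH2, CH2OCH2, CH(OCH3), CH2OCH2, CH(CH2OCH3), CH(OCH3) → 6.

6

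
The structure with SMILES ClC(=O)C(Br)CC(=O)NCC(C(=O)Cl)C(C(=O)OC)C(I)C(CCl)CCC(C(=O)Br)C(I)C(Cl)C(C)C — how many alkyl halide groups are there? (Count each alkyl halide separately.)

Taking each segment in turn:
  ClCO: –C(=O)Cl: carbonyl C bonded to C and to a halogen → acyl halide (not alkyl halide).
  CH(Br): halogen on an sp³ carbon → alkyl halide.
  CH2CONHCH2: –C(=O)–N– linkage → amide (the N is not an amine).
  CH(COCl): pendant –C(=O)X: carbonyl C bonded to C and halogen → acyl halide.
  CH(COOCH3): pendant –COOCH3: carbonyl C bonded to C and –OCH3 → ester.
  CH(I): halogen on an sp³ carbon → alkyl halide.
  CH(CH2Cl): pendant –CH2X: halogen on sp³ carbon → alkyl halide.
  CH(COBr): pendant –C(=O)X: carbonyl C bonded to C and halogen → acyl halide.
  CH(I): halogen on an sp³ carbon → alkyl halide.
  CH(Cl): halogen on an sp³ carbon → alkyl halide.
Alkyl halide appears at: CH(Br), CH(I), CH(CH2Cl), CH(I), CH(Cl) → 5.

5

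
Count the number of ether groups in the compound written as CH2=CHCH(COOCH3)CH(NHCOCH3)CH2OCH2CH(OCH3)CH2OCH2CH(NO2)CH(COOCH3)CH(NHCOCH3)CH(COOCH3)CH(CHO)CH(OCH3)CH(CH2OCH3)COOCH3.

5

C=C double bond → alkene.
pendant –COOCH3: carbonyl C bonded to C and –OCH3 → ester.
pendant –NHC(=O)CH3: N bonded to a carbonyl → amide (not amine).
C–O–C with sp³ carbons on both sides and no adjacent C=O → ether.
pendant –OCH3: C–O–C with sp³ C, no adjacent C=O → ether.
C–O–C with sp³ carbons on both sides and no adjacent C=O → ether.
–NO2 on an sp³ carbon → nitro (the N=O is not a carbonyl).
pendant –COOCH3: carbonyl C bonded to C and –OCH3 → ester.
pendant –NHC(=O)CH3: N bonded to a carbonyl → amide (not amine).
pendant –COOCH3: carbonyl C bonded to C and –OCH3 → ester.
pendant –CHO: carbonyl C bonded to C and H → aldehyde.
pendant –OCH3: C–O–C with sp³ C, no adjacent C=O → ether.
pendant –CH2OCH3: C–O–C linkage → ether.
–C(=O)OCH3: carbonyl C bonded to C and to –OCH3 → ester (not ketone + ether).
Ether appears at: CH2OCH2, CH(OCH3), CH2OCH2, CH(OCH3), CH(CH2OCH3) → 5.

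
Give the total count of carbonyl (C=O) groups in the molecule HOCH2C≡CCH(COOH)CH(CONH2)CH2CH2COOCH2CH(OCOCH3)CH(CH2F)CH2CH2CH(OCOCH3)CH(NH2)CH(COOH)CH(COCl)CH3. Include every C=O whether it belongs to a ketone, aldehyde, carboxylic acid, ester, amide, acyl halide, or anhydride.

7

CH(COOH): carboxylic acid, 1 C=O (running total 1).
CH(CONH2): amide, 1 C=O (running total 2).
CH2COOCH2: ester, 1 C=O (running total 3).
CH(OCOCH3): ester, 1 C=O (running total 4).
CH(OCOCH3): ester, 1 C=O (running total 5).
CH(COOH): carboxylic acid, 1 C=O (running total 6).
CH(COCl): acyl halide, 1 C=O (running total 7).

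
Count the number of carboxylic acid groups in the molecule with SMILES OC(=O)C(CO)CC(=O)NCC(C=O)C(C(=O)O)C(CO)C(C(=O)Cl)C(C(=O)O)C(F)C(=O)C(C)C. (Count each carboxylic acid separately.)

3

Taking each segment in turn:
  HOOC: –COOH: carbonyl C bonded to –OH and C → carboxylic acid (the –OH is not a separate alcohol).
  CH(CH2OH): pendant –CH2OH on an sp³ backbone C → alcohol.
  CH2CONHCH2: –C(=O)–N– linkage → amide (the N is not an amine).
  CH(CHO): pendant –CHO: carbonyl C bonded to C and H → aldehyde.
  CH(COOH): pendant –COOH: carbonyl C bonded to C and –OH → carboxylic acid.
  CH(CH2OH): pendant –CH2OH on an sp³ backbone C → alcohol.
  CH(COCl): pendant –C(=O)X: carbonyl C bonded to C and halogen → acyl halide.
  CH(COOH): pendant –COOH: carbonyl C bonded to C and –OH → carboxylic acid.
  CH(F): halogen on an sp³ carbon → alkyl halide.
  CO: –C(=O)– with carbon on both sides → ketone.
Carboxylic acid appears at: HOOC, CH(COOH), CH(COOH) → 3.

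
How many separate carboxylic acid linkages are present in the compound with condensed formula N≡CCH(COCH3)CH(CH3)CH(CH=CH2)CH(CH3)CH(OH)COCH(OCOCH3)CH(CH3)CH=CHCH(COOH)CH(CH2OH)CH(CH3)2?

Taking each segment in turn:
  N≡C: N≡C–: carbon triple-bonded to nitrogen → nitrile.
  CH(COCH3): pendant –COCH3: carbonyl C bonded to two carbons → ketone.
  CH(CH=CH2): pendant –CH=CH2: C=C double bond → alkene.
  CH(OH): –OH on an sp³ carbon → alcohol (secondary).
  CO: –C(=O)– with carbon on both sides → ketone.
  CH(OCOCH3): pendant –OC(=O)CH3: an acyloxy group → ester.
  CH=CH: C=C double bond → alkene.
  CH(COOH): pendant –COOH: carbonyl C bonded to C and –OH → carboxylic acid.
  CH(CH2OH): pendant –CH2OH on an sp³ backbone C → alcohol.
Carboxylic acid appears at: CH(COOH) → 1.

1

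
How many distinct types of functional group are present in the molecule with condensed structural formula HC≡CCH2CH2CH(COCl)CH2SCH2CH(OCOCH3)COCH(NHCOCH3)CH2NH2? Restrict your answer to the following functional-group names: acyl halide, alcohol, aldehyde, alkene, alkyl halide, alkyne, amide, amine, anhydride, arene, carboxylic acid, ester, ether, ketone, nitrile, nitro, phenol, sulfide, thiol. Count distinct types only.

Taking each segment in turn:
  HC≡C: C≡C triple bond → alkyne.
  CH(COCl): pendant –C(=O)X: carbonyl C bonded to C and halogen → acyl halide.
  CH2SCH2: C–S–C linkage → sulfide (thioether).
  CH(OCOCH3): pendant –OC(=O)CH3: an acyloxy group → ester.
  CO: –C(=O)– with carbon on both sides → ketone.
  CH(NHCOCH3): pendant –NHC(=O)CH3: N bonded to a carbonyl → amide (not amine).
  CH2NH2: –NH2 on an sp³ carbon with no adjacent C=O → amine.
Distinct types present: acyl halide, alkyne, amide, amine, ester, ketone, sulfide.

7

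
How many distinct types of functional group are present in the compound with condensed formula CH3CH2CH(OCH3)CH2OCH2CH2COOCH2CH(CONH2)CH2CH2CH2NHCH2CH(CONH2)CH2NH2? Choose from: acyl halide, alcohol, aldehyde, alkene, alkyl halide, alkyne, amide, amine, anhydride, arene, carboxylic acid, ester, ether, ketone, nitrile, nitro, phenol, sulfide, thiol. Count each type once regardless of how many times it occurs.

Reading the structure from left to right:
  CH(OCH3): pendant –OCH3: C–O–C with sp³ C, no adjacent C=O → ether.
  CH2OCH2: C–O–C with sp³ carbons on both sides and no adjacent C=O → ether.
  CH2COOCH2: –C(=O)–O–C with C on the carbonyl side → ester.
  CH(CONH2): pendant –CONH2: carbonyl C bonded to C and N → amide.
  CH2NHCH2: C–N–C with sp³ carbons and no adjacent C=O → amine (secondary).
  CH(CONH2): pendant –CONH2: carbonyl C bonded to C and N → amide.
  CH2NH2: –NH2 on an sp³ carbon with no adjacent C=O → amine.
Distinct types present: amide, amine, ester, ether.

4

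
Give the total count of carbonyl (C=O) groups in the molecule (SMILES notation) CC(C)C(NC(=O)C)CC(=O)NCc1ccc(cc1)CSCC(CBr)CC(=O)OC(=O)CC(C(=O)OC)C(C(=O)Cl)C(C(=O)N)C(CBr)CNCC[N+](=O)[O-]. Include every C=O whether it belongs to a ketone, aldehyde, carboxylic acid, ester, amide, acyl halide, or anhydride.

CH(NHCOCH3): amide, 1 C=O (running total 1).
CH2CONHCH2: amide, 1 C=O (running total 2).
CH2CO-O-COCH2: anhydride, 2 C=O (running total 4).
CH(COOCH3): ester, 1 C=O (running total 5).
CH(COCl): acyl halide, 1 C=O (running total 6).
CH(CONH2): amide, 1 C=O (running total 7).

7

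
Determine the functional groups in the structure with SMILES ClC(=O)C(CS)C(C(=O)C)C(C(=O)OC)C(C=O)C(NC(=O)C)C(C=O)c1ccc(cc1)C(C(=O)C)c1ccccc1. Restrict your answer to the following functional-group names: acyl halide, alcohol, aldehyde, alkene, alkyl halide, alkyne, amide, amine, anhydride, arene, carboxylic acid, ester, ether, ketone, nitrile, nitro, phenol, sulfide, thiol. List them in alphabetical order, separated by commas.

Taking each segment in turn:
  ClCO: –C(=O)Cl: carbonyl C bonded to C and to a halogen → acyl halide (not alkyl halide).
  CH(CH2SH): pendant –CH2SH → thiol.
  CH(COCH3): pendant –COCH3: carbonyl C bonded to two carbons → ketone.
  CH(COOCH3): pendant –COOCH3: carbonyl C bonded to C and –OCH3 → ester.
  CH(CHO): pendant –CHO: carbonyl C bonded to C and H → aldehyde.
  CH(NHCOCH3): pendant –NHC(=O)CH3: N bonded to a carbonyl → amide (not amine).
  CH(CHO): pendant –CHO: carbonyl C bonded to C and H → aldehyde.
  C6H4: para-disubstituted benzene ring → arene.
  CH(COCH3): pendant –COCH3: carbonyl C bonded to two carbons → ketone.
  C6H5: –C6H5 phenyl ring → arene.

acyl halide, aldehyde, amide, arene, ester, ketone, thiol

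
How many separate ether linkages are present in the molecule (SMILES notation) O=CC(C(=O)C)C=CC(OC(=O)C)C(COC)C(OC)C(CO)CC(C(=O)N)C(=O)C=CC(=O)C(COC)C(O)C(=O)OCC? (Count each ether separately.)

3

Taking each segment in turn:
  OHC: terminal –CHO: carbonyl C bonded to H and C → aldehyde.
  CH(COCH3): pendant –COCH3: carbonyl C bonded to two carbons → ketone.
  CH=CH: C=C double bond → alkene.
  CH(OCOCH3): pendant –OC(=O)CH3: an acyloxy group → ester.
  CH(CH2OCH3): pendant –CH2OCH3: C–O–C linkage → ether.
  CH(OCH3): pendant –OCH3: C–O–C with sp³ C, no adjacent C=O → ether.
  CH(CH2OH): pendant –CH2OH on an sp³ backbone C → alcohol.
  CH(CONH2): pendant –CONH2: carbonyl C bonded to C and N → amide.
  CO: –C(=O)– with carbon on both sides → ketone.
  CH=CH: C=C double bond → alkene.
  CO: –C(=O)– with carbon on both sides → ketone.
  CH(CH2OCH3): pendant –CH2OCH3: C–O–C linkage → ether.
  CH(OH): –OH on an sp³ carbon → alcohol (secondary).
  COOCH2CH3: –C(=O)OCH2CH3: carbonyl C bonded to C and to –OEt → ester.
Ether appears at: CH(CH2OCH3), CH(OCH3), CH(CH2OCH3) → 3.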